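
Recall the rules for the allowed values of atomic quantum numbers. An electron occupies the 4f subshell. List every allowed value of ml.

The 4f subshell has l = 3, and ml takes every integer from −l to +l. With l = 3 that gives the 7 values -3, -2, -1, 0, 1, 2, 3.

-3, -2, -1, 0, 1, 2, 3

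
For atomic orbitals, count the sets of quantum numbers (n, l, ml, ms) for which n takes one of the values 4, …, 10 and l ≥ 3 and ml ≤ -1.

Treat each shell separately and count matching orbitals:
n=4 → 3; n=5 → 7; n=6 → 12; n=7 → 18; n=8 → 25; n=9 → 33; n=10 → 42.
Orbitals: 3 + 7 + 12 + 18 + 25 + 33 + 42 = 140. Including both spin states (ms = ±1/2) gives 2 × 140 = 280 states.

280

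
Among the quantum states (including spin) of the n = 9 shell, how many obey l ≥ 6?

The n = 9 shell has l = 0 through 8; check each.
Orbitals with l ≥ 6, by l: l=6 → 13; l=7 → 15; l=8 → 17.
Orbitals: 13 + 15 + 17 = 45. Each orbital carries two spin states, so 45 × 2 = 90 states.

90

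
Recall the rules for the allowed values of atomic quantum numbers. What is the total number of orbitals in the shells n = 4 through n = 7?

126

Shell n has n² orbitals: 4²=16 + 5²=25 + 6²=36 + 7²=49 = 126 orbitals.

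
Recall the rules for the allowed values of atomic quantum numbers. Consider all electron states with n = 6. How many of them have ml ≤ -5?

2

The n = 6 shell has l = 0 through 5; check each.
Contributions: l=5 → 1.
Orbitals: 1. Each orbital carries two spin states, so 1 × 2 = 2 states.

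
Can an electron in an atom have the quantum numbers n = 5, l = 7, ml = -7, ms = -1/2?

Invalid

The orbital quantum number must satisfy 0 ≤ l ≤ n−1. With n = 5 the allowed l values are 0, 1, 2, 3, 4, so l = 7 is out of range.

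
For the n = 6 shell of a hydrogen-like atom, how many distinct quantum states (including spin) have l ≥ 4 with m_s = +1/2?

The n = 6 shell has l = 0 through 5; check each.
Contributions: l=4 → 9; l=5 → 11.
Orbitals: 9 + 11 = 20. With m_s fixed to a single value there is one state per orbital, giving 20 states.

20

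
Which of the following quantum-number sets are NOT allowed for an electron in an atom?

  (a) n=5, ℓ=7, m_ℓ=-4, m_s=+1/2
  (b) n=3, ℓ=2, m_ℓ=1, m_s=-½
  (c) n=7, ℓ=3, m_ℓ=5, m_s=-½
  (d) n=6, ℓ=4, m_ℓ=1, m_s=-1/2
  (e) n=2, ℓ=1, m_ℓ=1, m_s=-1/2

(a) and (c)

(a) has ℓ = 7 ≥ n = 5, violating 0 ≤ ℓ ≤ n−1.
(c) has |m_ℓ| = 5 > ℓ = 3, violating −ℓ ≤ m_ℓ ≤ ℓ.
The remaining sets (b), (d), (e) satisfy all four rules.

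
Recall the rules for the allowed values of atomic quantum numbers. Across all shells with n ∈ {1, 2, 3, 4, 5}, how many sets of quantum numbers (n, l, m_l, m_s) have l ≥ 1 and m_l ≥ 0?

60

For each n in the range, tally the orbitals obeying l ≥ 1 and m_l ≥ 0:
n=2 → 2; n=3 → 5; n=4 → 9; n=5 → 14.
Orbitals: 2 + 5 + 9 + 14 = 30. Including both spin states (m_s = ±1/2) gives 2 × 30 = 60 states.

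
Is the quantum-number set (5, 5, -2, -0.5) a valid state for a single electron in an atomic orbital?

Invalid

The orbital quantum number must satisfy 0 ≤ l ≤ n−1. With n = 5 the allowed l values are 0, 1, 2, 3, 4, so l = 5 is out of range.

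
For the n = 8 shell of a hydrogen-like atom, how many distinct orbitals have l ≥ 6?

28

Contributions: l=6 → 13; l=7 → 15.
Total orbitals: 13 + 15 = 28.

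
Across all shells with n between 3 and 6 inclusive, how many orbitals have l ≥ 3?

50

For each n in the range, tally the orbitals obeying l ≥ 3:
n=4 → 7; n=5 → 16; n=6 → 27.
Total orbitals: 7 + 16 + 27 = 50.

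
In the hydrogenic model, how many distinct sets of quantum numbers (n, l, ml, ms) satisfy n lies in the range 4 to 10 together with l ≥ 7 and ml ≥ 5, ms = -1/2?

Go shell by shell, enumerating (l, ml) with l ≥ 7 and ml ≥ 5:
n=8 → 3; n=9 → 7; n=10 → 12.
Orbitals: 3 + 7 + 12 = 22. With ms fixed to -1/2 there is one state per orbital, so 22 states.

22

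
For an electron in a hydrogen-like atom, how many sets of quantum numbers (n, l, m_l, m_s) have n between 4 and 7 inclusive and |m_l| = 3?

For each n in the range, tally the orbitals obeying |m_l| = 3:
n=4 → 2; n=5 → 4; n=6 → 6; n=7 → 8.
Orbitals: 2 + 4 + 6 + 8 = 20. Including both spin states (m_s = ±1/2) gives 2 × 20 = 40 states.

40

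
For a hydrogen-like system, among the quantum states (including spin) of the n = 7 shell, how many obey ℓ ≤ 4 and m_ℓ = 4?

2

Orbitals with ℓ ≤ 4 and m_ℓ = 4, by ℓ: ℓ=4 → 1.
Orbitals: 1. Each orbital carries two spin states, so 1 × 2 = 2 states.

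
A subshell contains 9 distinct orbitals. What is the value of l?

2l+1 = 9 gives l = 4.

l = 4 (g)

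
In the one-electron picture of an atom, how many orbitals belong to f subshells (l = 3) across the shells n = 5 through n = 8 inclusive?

28

An f subshell (l = 3) exists for every n ≥ 4, so shells n = 5, 6, 7, 8 each contribute one — 4 subshells.
Since each f subshell has 2·3+1 = 7 orbitals, the total is 4 × 7 = 28.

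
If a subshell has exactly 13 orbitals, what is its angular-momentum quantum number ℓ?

ℓ = 6 (i)

2ℓ+1 = 13 gives ℓ = 6.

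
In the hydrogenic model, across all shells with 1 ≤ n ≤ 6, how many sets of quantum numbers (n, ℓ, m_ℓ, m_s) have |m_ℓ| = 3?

Per-shell orbital counts meeting the constraint:
n=4 → 2; n=5 → 4; n=6 → 6.
Orbitals: 2 + 4 + 6 = 12. Including both spin states (m_s = ±1/2) gives 2 × 12 = 24 states.

24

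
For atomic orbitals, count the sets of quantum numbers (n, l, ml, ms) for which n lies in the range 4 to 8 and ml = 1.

50

Work shell by shell — for each n, count the (l, ml) pairs that satisfy ml = 1:
n=4 → 3; n=5 → 4; n=6 → 5; n=7 → 6; n=8 → 7.
Orbitals: 3 + 4 + 5 + 6 + 7 = 25. Including both spin states (ms = ±1/2) gives 2 × 25 = 50 states.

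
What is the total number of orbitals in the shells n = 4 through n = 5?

Shell n has n² orbitals: 4²=16 + 5²=25 = 41 orbitals.

41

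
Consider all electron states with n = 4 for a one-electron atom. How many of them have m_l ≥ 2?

With n = 4 the allowed l are 0, 1, …, 3.
Contributions: l=2 → 1; l=3 → 2.
Orbitals: 1 + 2 = 3. Each orbital carries two spin states, so 3 × 2 = 6 states.

6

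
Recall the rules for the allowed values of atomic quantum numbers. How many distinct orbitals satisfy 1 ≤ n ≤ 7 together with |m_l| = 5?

6

Count contributing orbitals for each principal shell:
n=6 → 2; n=7 → 4.
Total orbitals: 2 + 4 = 6.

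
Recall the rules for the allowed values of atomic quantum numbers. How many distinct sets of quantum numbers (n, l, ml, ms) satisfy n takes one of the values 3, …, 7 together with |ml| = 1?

80

For each n in the range, tally the orbitals obeying |ml| = 1:
n=3 → 4; n=4 → 6; n=5 → 8; n=6 → 10; n=7 → 12.
Orbitals: 4 + 6 + 8 + 10 + 12 = 40. Including both spin states (ms = ±1/2) gives 2 × 40 = 80 states.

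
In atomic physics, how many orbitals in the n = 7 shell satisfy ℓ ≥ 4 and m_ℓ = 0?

The n = 7 shell has ℓ = 0 through 6; check each.
Orbitals with ℓ ≥ 4 and m_ℓ = 0, by ℓ: ℓ=4 → 1; ℓ=5 → 1; ℓ=6 → 1.
Total orbitals: 1 + 1 + 1 = 3.

3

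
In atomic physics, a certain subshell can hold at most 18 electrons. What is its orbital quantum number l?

2(2l+1) = 18 ⇒ 2l+1 = 9 ⇒ l = 4.

l = 4 (g)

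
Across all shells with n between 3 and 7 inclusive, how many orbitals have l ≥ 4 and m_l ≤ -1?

28

Per-shell orbital counts meeting the constraint:
n=5 → 4; n=6 → 9; n=7 → 15.
Total orbitals: 4 + 9 + 15 = 28.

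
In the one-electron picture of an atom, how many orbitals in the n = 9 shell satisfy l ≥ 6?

With n = 9 the allowed l are 0, 1, …, 8.
Contributions: l=6 → 13; l=7 → 15; l=8 → 17.
Total orbitals: 13 + 15 + 17 = 45.

45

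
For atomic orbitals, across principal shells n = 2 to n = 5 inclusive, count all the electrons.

108

Shell n has n² orbitals: 2²=4 + 3²=9 + 4²=16 + 5²=25 = 54 orbitals.
Two spin states per orbital: 2 × 54 = 108 electrons.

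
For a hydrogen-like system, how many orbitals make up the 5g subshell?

9

A subshell has 2ℓ+1 orbitals; with ℓ = 4, that's 9.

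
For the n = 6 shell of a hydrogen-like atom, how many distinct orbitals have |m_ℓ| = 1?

10

Contributions: ℓ=1 → 2; ℓ=2 → 2; ℓ=3 → 2; ℓ=4 → 2; ℓ=5 → 2.
Total orbitals: 2 + 2 + 2 + 2 + 2 = 10.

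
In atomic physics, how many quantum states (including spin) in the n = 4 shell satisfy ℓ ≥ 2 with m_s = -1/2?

12

For n = 4, ℓ ranges over 0 … 3.
Per ℓ-value: ℓ=2 → 5; ℓ=3 → 7.
Orbitals: 5 + 7 = 12. With m_s fixed to a single value there is one state per orbital, giving 12 states.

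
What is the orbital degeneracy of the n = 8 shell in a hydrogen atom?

64

The n = 8 shell contains n² = 8² = 64 orbitals.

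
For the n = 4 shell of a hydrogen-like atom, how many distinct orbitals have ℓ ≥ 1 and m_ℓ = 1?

3

Go through ℓ = 0, …, 3 (the values permitted for n = 4).
Orbitals with ℓ ≥ 1 and m_ℓ = 1, by ℓ: ℓ=1 → 1; ℓ=2 → 1; ℓ=3 → 1.
Total orbitals: 1 + 1 + 1 = 3.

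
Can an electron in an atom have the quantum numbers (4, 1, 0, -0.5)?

n = 4 is a positive integer. ℓ = 1 satisfies 0 ≤ ℓ ≤ n−1 = 3. m_ℓ = 0 lies in the range −ℓ … +ℓ (here −1 … 1). m_s = -1/2 is one of ±1/2.
All four constraints are satisfied.

Yes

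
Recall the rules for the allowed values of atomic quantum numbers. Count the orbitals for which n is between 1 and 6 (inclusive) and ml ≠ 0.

70

Work shell by shell — for each n, count the (l, ml) pairs that satisfy ml ≠ 0:
n=2 → 2; n=3 → 6; n=4 → 12; n=5 → 20; n=6 → 30.
Total orbitals: 2 + 6 + 12 + 20 + 30 = 70.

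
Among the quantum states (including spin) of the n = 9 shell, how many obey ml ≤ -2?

56

Orbitals with ml ≤ -2, by l: l=2 → 1; l=3 → 2; l=4 → 3; l=5 → 4; l=6 → 5; l=7 → 6; l=8 → 7.
Orbitals: 1 + 2 + 3 + 4 + 5 + 6 + 7 = 28. Each orbital carries two spin states, so 28 × 2 = 56 states.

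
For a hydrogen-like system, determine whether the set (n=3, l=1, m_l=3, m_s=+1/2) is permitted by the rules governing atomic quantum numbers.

The magnetic quantum number must satisfy −l ≤ m_l ≤ l. With l = 1, m_l can only be -1, 0, 1, so m_l = 3 is forbidden.

Invalid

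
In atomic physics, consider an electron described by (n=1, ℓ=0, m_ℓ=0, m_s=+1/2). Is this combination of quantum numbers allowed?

Valid

n = 1 is a positive integer. ℓ = 0 satisfies 0 ≤ ℓ ≤ n−1 = 0. m_ℓ = 0 lies in the range −ℓ … +ℓ (here 0). m_s = +1/2 is one of ±1/2.
All four constraints are satisfied.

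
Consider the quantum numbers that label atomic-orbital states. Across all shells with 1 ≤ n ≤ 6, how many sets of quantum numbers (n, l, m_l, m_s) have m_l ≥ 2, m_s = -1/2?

20

Count contributing orbitals for each principal shell:
n=3 → 1; n=4 → 3; n=5 → 6; n=6 → 10.
Orbitals: 1 + 3 + 6 + 10 = 20. With m_s fixed to -1/2 there is one state per orbital, so 20 states.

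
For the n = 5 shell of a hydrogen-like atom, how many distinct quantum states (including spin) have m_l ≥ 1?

The n = 5 shell has l = 0 through 4; check each.
Orbitals with m_l ≥ 1, by l: l=1 → 1; l=2 → 2; l=3 → 3; l=4 → 4.
Orbitals: 1 + 2 + 3 + 4 = 10. Each orbital carries two spin states, so 10 × 2 = 20 states.

20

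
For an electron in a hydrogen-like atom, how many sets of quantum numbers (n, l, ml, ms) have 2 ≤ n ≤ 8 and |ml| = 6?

For each n in the range, tally the orbitals obeying |ml| = 6:
n=7 → 2; n=8 → 4.
Orbitals: 2 + 4 = 6. Including both spin states (ms = ±1/2) gives 2 × 6 = 12 states.

12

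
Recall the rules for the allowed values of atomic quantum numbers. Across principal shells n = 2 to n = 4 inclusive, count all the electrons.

58

Shell n has n² orbitals: 2²=4 + 3²=9 + 4²=16 = 29 orbitals.
Two spin states per orbital: 2 × 29 = 58 electrons.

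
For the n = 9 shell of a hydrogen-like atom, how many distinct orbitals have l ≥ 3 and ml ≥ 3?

21

Go through l = 0, …, 8 (the values permitted for n = 9).
The (l, ml) pairs meeting l ≥ 3 and ml ≥ 3 give: l=3 → 1; l=4 → 2; l=5 → 3; l=6 → 4; l=7 → 5; l=8 → 6.
Total orbitals: 1 + 2 + 3 + 4 + 5 + 6 = 21.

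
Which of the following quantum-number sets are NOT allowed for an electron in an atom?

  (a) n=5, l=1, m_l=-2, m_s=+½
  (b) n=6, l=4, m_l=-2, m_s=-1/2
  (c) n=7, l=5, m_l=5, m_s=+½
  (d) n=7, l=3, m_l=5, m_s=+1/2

(a) and (d)

(a) has |m_l| = 2 > l = 1, violating −l ≤ m_l ≤ l.
(d) has |m_l| = 5 > l = 3, violating −l ≤ m_l ≤ l.
The remaining sets (b), (c) satisfy all four rules.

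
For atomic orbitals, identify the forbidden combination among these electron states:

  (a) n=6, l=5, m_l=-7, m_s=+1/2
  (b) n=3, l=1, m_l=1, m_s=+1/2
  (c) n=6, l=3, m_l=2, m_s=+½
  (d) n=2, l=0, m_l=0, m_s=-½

(a)

(a) has |m_l| = 7 > l = 5, violating −l ≤ m_l ≤ l.
The remaining sets (b), (c), (d) satisfy all four rules.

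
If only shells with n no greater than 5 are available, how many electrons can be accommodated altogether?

110

Total orbitals = 1² + 2² + 3² + 4² + 5² = 55. Doubling for spin gives 110 electrons.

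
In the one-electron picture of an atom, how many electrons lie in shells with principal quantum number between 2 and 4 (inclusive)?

Shell n has n² orbitals: 2²=4 + 3²=9 + 4²=16 = 29 orbitals.
Two spin states per orbital: 2 × 29 = 58 electrons.

58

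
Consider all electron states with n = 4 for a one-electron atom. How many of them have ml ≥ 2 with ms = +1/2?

3

The n = 4 shell has l = 0 through 3; check each.
Orbitals with ml ≥ 2, by l: l=2 → 1; l=3 → 2.
Orbitals: 1 + 2 = 3. With ms fixed to a single value there is one state per orbital, giving 3 states.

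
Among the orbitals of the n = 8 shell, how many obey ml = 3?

The n = 8 shell has l = 0 through 7; check each.
Contributions: l=3 → 1; l=4 → 1; l=5 → 1; l=6 → 1; l=7 → 1.
Total orbitals: 1 + 1 + 1 + 1 + 1 = 5.

5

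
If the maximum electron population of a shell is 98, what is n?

2n² = 98 ⇒ n² = 49 ⇒ n = 7.

n = 7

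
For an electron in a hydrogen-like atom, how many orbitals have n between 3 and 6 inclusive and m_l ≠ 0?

Treat each shell separately and count matching orbitals:
n=3 → 6; n=4 → 12; n=5 → 20; n=6 → 30.
Total orbitals: 6 + 12 + 20 + 30 = 68.

68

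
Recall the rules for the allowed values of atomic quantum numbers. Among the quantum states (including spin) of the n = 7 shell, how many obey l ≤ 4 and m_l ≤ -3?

6

The n = 7 shell has l = 0 through 6; check each.
Orbitals with l ≤ 4 and m_l ≤ -3, by l: l=3 → 1; l=4 → 2.
Orbitals: 1 + 2 = 3. Each orbital carries two spin states, so 3 × 2 = 6 states.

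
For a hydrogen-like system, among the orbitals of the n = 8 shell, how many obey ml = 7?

1

Go through l = 0, …, 7 (the values permitted for n = 8).
Per l-value: l=7 → 1.
Total orbitals: 1.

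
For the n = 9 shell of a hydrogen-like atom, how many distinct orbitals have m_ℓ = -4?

5

With n = 9 the allowed ℓ are 0, 1, …, 8.
The (ℓ, m_ℓ) pairs meeting m_ℓ = -4 give: ℓ=4 → 1; ℓ=5 → 1; ℓ=6 → 1; ℓ=7 → 1; ℓ=8 → 1.
Total orbitals: 1 + 1 + 1 + 1 + 1 = 5.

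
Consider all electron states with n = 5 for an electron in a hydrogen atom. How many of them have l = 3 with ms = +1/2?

7

Per l-value: l=3 → 7.
Orbitals: 7. With ms fixed to a single value there is one state per orbital, giving 7 states.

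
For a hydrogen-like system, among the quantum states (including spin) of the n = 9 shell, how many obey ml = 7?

The (l, ml) pairs meeting ml = 7 give: l=7 → 1; l=8 → 1.
Orbitals: 1 + 1 = 2. Each orbital carries two spin states, so 2 × 2 = 4 states.

4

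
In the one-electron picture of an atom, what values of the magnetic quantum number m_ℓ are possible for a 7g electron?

-4, -3, -2, -1, 0, 1, 2, 3, 4

The 7g subshell has ℓ = 4, and m_ℓ takes every integer from −ℓ to +ℓ. With ℓ = 4 that gives the 9 values -4, -3, -2, -1, 0, 1, 2, 3, 4.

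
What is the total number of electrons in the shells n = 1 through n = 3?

Shell n has n² orbitals: 1²=1 + 2²=4 + 3²=9 = 14 orbitals.
Two spin states per orbital: 2 × 14 = 28 electrons.

28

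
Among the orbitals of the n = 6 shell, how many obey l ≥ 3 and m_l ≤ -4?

Go through l = 0, …, 5 (the values permitted for n = 6).
Contributions: l=4 → 1; l=5 → 2.
Total orbitals: 1 + 2 = 3.

3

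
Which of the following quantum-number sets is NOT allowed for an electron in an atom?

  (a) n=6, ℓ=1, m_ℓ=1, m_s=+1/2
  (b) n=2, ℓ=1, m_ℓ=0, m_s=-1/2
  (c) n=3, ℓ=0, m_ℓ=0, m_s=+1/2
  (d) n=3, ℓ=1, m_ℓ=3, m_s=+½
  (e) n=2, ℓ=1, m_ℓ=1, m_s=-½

(d) has |m_ℓ| = 3 > ℓ = 1, violating −ℓ ≤ m_ℓ ≤ ℓ.
The remaining sets (a), (b), (c), (e) satisfy all four rules.

(d)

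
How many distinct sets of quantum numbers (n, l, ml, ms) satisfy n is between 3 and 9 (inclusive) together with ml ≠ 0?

476

Count contributing orbitals for each principal shell:
n=3 → 6; n=4 → 12; n=5 → 20; n=6 → 30; n=7 → 42; n=8 → 56; n=9 → 72.
Orbitals: 6 + 12 + 20 + 30 + 42 + 56 + 72 = 238. Including both spin states (ms = ±1/2) gives 2 × 238 = 476 states.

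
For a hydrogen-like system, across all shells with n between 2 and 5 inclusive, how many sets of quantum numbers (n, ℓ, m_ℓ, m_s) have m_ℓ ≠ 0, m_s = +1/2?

40

Count contributing orbitals for each principal shell:
n=2 → 2; n=3 → 6; n=4 → 12; n=5 → 20.
Orbitals: 2 + 6 + 12 + 20 = 40. With m_s fixed to +1/2 there is one state per orbital, so 40 states.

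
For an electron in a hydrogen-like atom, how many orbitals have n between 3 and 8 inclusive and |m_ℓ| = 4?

20

Work shell by shell — for each n, count the (ℓ, m_ℓ) pairs that satisfy |m_ℓ| = 4:
n=5 → 2; n=6 → 4; n=7 → 6; n=8 → 8.
Total orbitals: 2 + 4 + 6 + 8 = 20.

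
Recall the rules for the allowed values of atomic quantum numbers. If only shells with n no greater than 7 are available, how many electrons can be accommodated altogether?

Total orbitals = 1² + 2² + 3² + 4² + 5² + 6² + 7² = 140. Doubling for spin gives 280 electrons.

280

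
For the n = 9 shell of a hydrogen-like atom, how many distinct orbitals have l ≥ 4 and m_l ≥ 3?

20

For n = 9, l ranges over 0 … 8.
Contributions: l=4 → 2; l=5 → 3; l=6 → 4; l=7 → 5; l=8 → 6.
Total orbitals: 2 + 3 + 4 + 5 + 6 = 20.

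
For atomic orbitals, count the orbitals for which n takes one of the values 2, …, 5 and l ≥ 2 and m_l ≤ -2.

10

Work shell by shell — for each n, count the (l, m_l) pairs that satisfy l ≥ 2 and m_l ≤ -2:
n=3 → 1; n=4 → 3; n=5 → 6.
Total orbitals: 1 + 3 + 6 = 10.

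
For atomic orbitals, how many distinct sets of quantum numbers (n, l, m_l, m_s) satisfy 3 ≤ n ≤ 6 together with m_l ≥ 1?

68

Go shell by shell, enumerating (l, m_l) with m_l ≥ 1:
n=3 → 3; n=4 → 6; n=5 → 10; n=6 → 15.
Orbitals: 3 + 6 + 10 + 15 = 34. Including both spin states (m_s = ±1/2) gives 2 × 34 = 68 states.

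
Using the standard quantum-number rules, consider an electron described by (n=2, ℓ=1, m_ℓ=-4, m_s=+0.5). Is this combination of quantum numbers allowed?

Not allowed

The magnetic quantum number must satisfy −ℓ ≤ m_ℓ ≤ ℓ. With ℓ = 1, m_ℓ can only be -1, 0, 1, so m_ℓ = -4 is forbidden.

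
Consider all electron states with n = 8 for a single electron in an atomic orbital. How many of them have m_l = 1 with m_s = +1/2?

With n = 8 the allowed l are 0, 1, …, 7.
Per l-value: l=1 → 1; l=2 → 1; l=3 → 1; l=4 → 1; l=5 → 1; l=6 → 1; l=7 → 1.
Orbitals: 1 + 1 + 1 + 1 + 1 + 1 + 1 = 7. With m_s fixed to a single value there is one state per orbital, giving 7 states.

7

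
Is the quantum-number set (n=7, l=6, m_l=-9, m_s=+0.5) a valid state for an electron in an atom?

The magnetic quantum number must satisfy −l ≤ m_l ≤ l. With l = 6, m_l can only be -6, -5, -4, -3, -2, -1, 0, 1, 2, 3, 4, 5, 6, so m_l = -9 is forbidden.

No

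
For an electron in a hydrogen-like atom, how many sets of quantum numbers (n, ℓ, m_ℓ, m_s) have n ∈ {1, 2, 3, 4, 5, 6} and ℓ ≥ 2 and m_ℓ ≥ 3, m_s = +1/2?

10

Treat each shell separately and count matching orbitals:
n=4 → 1; n=5 → 3; n=6 → 6.
Orbitals: 1 + 3 + 6 = 10. With m_s fixed to +1/2 there is one state per orbital, so 10 states.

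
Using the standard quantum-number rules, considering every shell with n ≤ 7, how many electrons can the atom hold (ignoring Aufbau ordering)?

280

Total orbitals = 1² + 2² + 3² + 4² + 5² + 6² + 7² = 140. Doubling for spin gives 280 electrons.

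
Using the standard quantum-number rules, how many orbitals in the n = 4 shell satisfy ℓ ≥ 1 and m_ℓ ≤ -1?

Contributions: ℓ=1 → 1; ℓ=2 → 2; ℓ=3 → 3.
Total orbitals: 1 + 2 + 3 = 6.

6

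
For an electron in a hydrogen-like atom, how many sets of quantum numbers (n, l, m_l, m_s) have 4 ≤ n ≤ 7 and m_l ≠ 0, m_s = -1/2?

104

Go shell by shell, enumerating (l, m_l) with m_l ≠ 0:
n=4 → 12; n=5 → 20; n=6 → 30; n=7 → 42.
Orbitals: 12 + 20 + 30 + 42 = 104. With m_s fixed to -1/2 there is one state per orbital, so 104 states.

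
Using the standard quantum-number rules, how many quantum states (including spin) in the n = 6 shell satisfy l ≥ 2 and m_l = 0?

Go through l = 0, …, 5 (the values permitted for n = 6).
Orbitals with l ≥ 2 and m_l = 0, by l: l=2 → 1; l=3 → 1; l=4 → 1; l=5 → 1.
Orbitals: 1 + 1 + 1 + 1 = 4. Each orbital carries two spin states, so 4 × 2 = 8 states.

8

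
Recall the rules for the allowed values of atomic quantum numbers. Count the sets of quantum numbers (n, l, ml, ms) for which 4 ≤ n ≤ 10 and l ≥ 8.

Per-shell orbital counts meeting the constraint:
n=9 → 17; n=10 → 36.
Orbitals: 17 + 36 = 53. Including both spin states (ms = ±1/2) gives 2 × 53 = 106 states.

106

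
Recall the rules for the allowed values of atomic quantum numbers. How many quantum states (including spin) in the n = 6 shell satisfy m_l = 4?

4

The n = 6 shell has l = 0 through 5; check each.
The (l, m_l) pairs meeting m_l = 4 give: l=4 → 1; l=5 → 1.
Orbitals: 1 + 1 = 2. Each orbital carries two spin states, so 2 × 2 = 4 states.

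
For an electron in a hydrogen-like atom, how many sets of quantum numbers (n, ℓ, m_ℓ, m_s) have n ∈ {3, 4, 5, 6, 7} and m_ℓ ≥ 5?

8

Treat each shell separately and count matching orbitals:
n=6 → 1; n=7 → 3.
Orbitals: 1 + 3 = 4. Including both spin states (m_s = ±1/2) gives 2 × 4 = 8 states.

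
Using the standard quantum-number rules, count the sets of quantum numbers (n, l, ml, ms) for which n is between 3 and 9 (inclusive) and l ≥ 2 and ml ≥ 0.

Treat each shell separately and count matching orbitals:
n=3 → 3; n=4 → 7; n=5 → 12; n=6 → 18; n=7 → 25; n=8 → 33; n=9 → 42.
Orbitals: 3 + 7 + 12 + 18 + 25 + 33 + 42 = 140. Including both spin states (ms = ±1/2) gives 2 × 140 = 280 states.

280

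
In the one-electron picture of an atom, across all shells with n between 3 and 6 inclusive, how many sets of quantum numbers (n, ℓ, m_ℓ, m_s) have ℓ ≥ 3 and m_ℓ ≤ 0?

56

Per-shell orbital counts meeting the constraint:
n=4 → 4; n=5 → 9; n=6 → 15.
Orbitals: 4 + 9 + 15 = 28. Including both spin states (m_s = ±1/2) gives 2 × 28 = 56 states.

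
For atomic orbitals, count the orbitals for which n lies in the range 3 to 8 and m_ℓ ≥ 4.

Count contributing orbitals for each principal shell:
n=5 → 1; n=6 → 3; n=7 → 6; n=8 → 10.
Total orbitals: 1 + 3 + 6 + 10 = 20.

20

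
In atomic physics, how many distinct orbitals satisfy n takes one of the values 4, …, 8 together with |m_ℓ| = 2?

Per-shell orbital counts meeting the constraint:
n=4 → 4; n=5 → 6; n=6 → 8; n=7 → 10; n=8 → 12.
Total orbitals: 4 + 6 + 8 + 10 + 12 = 40.

40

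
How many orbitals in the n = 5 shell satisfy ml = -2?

For n = 5, l ranges over 0 … 4.
Orbitals with ml = -2, by l: l=2 → 1; l=3 → 1; l=4 → 1.
Total orbitals: 1 + 1 + 1 = 3.

3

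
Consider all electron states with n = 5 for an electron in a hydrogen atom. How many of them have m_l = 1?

8

Go through l = 0, …, 4 (the values permitted for n = 5).
Orbitals with m_l = 1, by l: l=1 → 1; l=2 → 1; l=3 → 1; l=4 → 1.
Orbitals: 1 + 1 + 1 + 1 = 4. Each orbital carries two spin states, so 4 × 2 = 8 states.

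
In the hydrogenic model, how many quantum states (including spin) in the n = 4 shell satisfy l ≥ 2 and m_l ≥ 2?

Per l-value: l=2 → 1; l=3 → 2.
Orbitals: 1 + 2 = 3. Each orbital carries two spin states, so 3 × 2 = 6 states.

6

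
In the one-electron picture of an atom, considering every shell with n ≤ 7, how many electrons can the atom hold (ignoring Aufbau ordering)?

280

Total orbitals = 1² + 2² + 3² + 4² + 5² + 6² + 7² = 140. Doubling for spin gives 280 electrons.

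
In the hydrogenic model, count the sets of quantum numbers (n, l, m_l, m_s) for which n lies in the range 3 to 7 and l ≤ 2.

90

Go shell by shell, enumerating (l, m_l) with l ≤ 2:
n=3 → 9; n=4 → 9; n=5 → 9; n=6 → 9; n=7 → 9.
Orbitals: 9 + 9 + 9 + 9 + 9 = 45. Including both spin states (m_s = ±1/2) gives 2 × 45 = 90 states.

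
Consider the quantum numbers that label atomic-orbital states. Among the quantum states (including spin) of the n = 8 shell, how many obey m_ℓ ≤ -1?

56

Go through ℓ = 0, …, 7 (the values permitted for n = 8).
The (ℓ, m_ℓ) pairs meeting m_ℓ ≤ -1 give: ℓ=1 → 1; ℓ=2 → 2; ℓ=3 → 3; ℓ=4 → 4; ℓ=5 → 5; ℓ=6 → 6; ℓ=7 → 7.
Orbitals: 1 + 2 + 3 + 4 + 5 + 6 + 7 = 28. Each orbital carries two spin states, so 28 × 2 = 56 states.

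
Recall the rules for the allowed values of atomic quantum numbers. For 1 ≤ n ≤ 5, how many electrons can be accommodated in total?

110

Total orbitals = 1² + 2² + 3² + 4² + 5² = 55. Doubling for spin gives 110 electrons.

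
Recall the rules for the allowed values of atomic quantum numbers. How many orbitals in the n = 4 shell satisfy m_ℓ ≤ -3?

The (ℓ, m_ℓ) pairs meeting m_ℓ ≤ -3 give: ℓ=3 → 1.
Total orbitals: 1.

1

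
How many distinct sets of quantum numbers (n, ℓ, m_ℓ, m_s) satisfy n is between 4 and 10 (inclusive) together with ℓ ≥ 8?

106

For each n in the range, tally the orbitals obeying ℓ ≥ 8:
n=9 → 17; n=10 → 36.
Orbitals: 17 + 36 = 53. Including both spin states (m_s = ±1/2) gives 2 × 53 = 106 states.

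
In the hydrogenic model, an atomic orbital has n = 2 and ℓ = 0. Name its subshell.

2s

ℓ = 0 corresponds to the letter 's', so the subshell is 2s.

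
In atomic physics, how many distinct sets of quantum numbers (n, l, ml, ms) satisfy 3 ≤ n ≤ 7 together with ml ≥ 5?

Treat each shell separately and count matching orbitals:
n=6 → 1; n=7 → 3.
Orbitals: 1 + 3 = 4. Including both spin states (ms = ±1/2) gives 2 × 4 = 8 states.

8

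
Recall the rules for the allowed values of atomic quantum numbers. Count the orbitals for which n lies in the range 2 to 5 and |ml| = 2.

Go shell by shell, enumerating (l, ml) with |ml| = 2:
n=3 → 2; n=4 → 4; n=5 → 6.
Total orbitals: 2 + 4 + 6 = 12.

12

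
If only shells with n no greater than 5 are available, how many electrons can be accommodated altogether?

Total orbitals = 1² + 2² + 3² + 4² + 5² = 55. Doubling for spin gives 110 electrons.

110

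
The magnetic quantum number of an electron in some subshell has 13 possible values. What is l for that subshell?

m_l ranges over 2l+1 integers, so 2l+1 = 13 ⇒ l = 6.

l = 6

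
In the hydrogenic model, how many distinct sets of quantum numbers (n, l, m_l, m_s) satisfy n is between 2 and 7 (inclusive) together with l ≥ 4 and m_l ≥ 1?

56

For each n in the range, tally the orbitals obeying l ≥ 4 and m_l ≥ 1:
n=5 → 4; n=6 → 9; n=7 → 15.
Orbitals: 4 + 9 + 15 = 28. Including both spin states (m_s = ±1/2) gives 2 × 28 = 56 states.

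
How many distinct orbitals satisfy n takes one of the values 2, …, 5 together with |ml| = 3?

Go shell by shell, enumerating (l, ml) with |ml| = 3:
n=4 → 2; n=5 → 4.
Total orbitals: 2 + 4 = 6.

6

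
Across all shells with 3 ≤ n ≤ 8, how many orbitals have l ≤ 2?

54

Work shell by shell — for each n, count the (l, ml) pairs that satisfy l ≤ 2:
n=3 → 9; n=4 → 9; n=5 → 9; n=6 → 9; n=7 → 9; n=8 → 9.
Total orbitals: 9 + 9 + 9 + 9 + 9 + 9 = 54.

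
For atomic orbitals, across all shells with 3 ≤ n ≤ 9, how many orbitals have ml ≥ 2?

Work shell by shell — for each n, count the (l, ml) pairs that satisfy ml ≥ 2:
n=3 → 1; n=4 → 3; n=5 → 6; n=6 → 10; n=7 → 15; n=8 → 21; n=9 → 28.
Total orbitals: 1 + 3 + 6 + 10 + 15 + 21 + 28 = 84.

84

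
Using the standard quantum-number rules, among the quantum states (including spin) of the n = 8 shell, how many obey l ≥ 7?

Go through l = 0, …, 7 (the values permitted for n = 8).
Orbitals with l ≥ 7, by l: l=7 → 15.
Orbitals: 15. Each orbital carries two spin states, so 15 × 2 = 30 states.

30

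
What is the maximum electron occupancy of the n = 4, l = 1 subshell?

6

A subshell with l = 1 has 2l+1 = 3 orbitals, each holding 2 electrons (spin ±1/2), so 3 × 2 = 6.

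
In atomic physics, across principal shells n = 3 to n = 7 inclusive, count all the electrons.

Shell n has n² orbitals: 3²=9 + 4²=16 + 5²=25 + 6²=36 + 7²=49 = 135 orbitals.
Two spin states per orbital: 2 × 135 = 270 electrons.

270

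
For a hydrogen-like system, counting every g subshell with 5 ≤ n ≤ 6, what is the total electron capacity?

A g subshell (ℓ = 4) exists for every n ≥ 5, so shells n = 5, 6 each contribute one — 2 subshells.
Since each g subshell holds 2(2·4+1) = 18 electrons, the total is 2 × 18 = 36.

36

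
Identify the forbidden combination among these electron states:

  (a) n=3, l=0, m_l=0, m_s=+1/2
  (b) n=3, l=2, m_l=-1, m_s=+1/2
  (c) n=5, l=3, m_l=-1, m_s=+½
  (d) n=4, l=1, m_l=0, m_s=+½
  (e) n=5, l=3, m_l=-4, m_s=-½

(e) has |m_l| = 4 > l = 3, violating −l ≤ m_l ≤ l.
The remaining sets (a), (b), (c), (d) satisfy all four rules.

(e)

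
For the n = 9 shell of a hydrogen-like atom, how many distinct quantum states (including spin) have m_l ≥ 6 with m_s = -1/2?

For n = 9, l ranges over 0 … 8.
Per l-value: l=6 → 1; l=7 → 2; l=8 → 3.
Orbitals: 1 + 2 + 3 = 6. With m_s fixed to a single value there is one state per orbital, giving 6 states.

6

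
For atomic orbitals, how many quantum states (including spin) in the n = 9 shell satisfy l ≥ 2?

154

Go through l = 0, …, 8 (the values permitted for n = 9).
The (l, m_l) pairs meeting l ≥ 2 give: l=2 → 5; l=3 → 7; l=4 → 9; l=5 → 11; l=6 → 13; l=7 → 15; l=8 → 17.
Orbitals: 5 + 7 + 9 + 11 + 13 + 15 + 17 = 77. Each orbital carries two spin states, so 77 × 2 = 154 states.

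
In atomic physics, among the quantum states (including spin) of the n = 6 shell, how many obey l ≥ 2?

64

For n = 6, l ranges over 0 … 5.
Orbitals with l ≥ 2, by l: l=2 → 5; l=3 → 7; l=4 → 9; l=5 → 11.
Orbitals: 5 + 7 + 9 + 11 = 32. Each orbital carries two spin states, so 32 × 2 = 64 states.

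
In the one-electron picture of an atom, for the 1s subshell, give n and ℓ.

n = 1, ℓ = 0

The leading integer gives n = 1; the letter 's' means ℓ = 0.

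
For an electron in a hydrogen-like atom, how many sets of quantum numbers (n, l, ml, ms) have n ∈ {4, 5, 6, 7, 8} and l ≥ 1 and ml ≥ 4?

Treat each shell separately and count matching orbitals:
n=5 → 1; n=6 → 3; n=7 → 6; n=8 → 10.
Orbitals: 1 + 3 + 6 + 10 = 20. Including both spin states (ms = ±1/2) gives 2 × 20 = 40 states.

40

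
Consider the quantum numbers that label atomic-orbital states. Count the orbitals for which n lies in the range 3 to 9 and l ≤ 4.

150

Per-shell orbital counts meeting the constraint:
n=3 → 9; n=4 → 16; n=5 → 25; n=6 → 25; n=7 → 25; n=8 → 25; n=9 → 25.
Total orbitals: 9 + 16 + 25 + 25 + 25 + 25 + 25 = 150.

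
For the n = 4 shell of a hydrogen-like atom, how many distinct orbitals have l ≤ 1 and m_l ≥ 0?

3

The n = 4 shell has l = 0 through 3; check each.
Per l-value: l=0 → 1; l=1 → 2.
Total orbitals: 1 + 2 = 3.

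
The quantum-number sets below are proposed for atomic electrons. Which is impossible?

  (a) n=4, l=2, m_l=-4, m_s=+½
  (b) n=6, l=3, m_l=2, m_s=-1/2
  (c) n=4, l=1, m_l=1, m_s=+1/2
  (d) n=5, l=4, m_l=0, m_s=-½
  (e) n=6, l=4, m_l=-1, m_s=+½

(a) has |m_l| = 4 > l = 2, violating −l ≤ m_l ≤ l.
The remaining sets (b), (c), (d), (e) satisfy all four rules.

(a)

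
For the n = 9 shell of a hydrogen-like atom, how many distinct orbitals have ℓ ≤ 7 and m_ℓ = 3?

5

With n = 9 the allowed ℓ are 0, 1, …, 8.
The (ℓ, m_ℓ) pairs meeting ℓ ≤ 7 and m_ℓ = 3 give: ℓ=3 → 1; ℓ=4 → 1; ℓ=5 → 1; ℓ=6 → 1; ℓ=7 → 1.
Total orbitals: 1 + 1 + 1 + 1 + 1 = 5.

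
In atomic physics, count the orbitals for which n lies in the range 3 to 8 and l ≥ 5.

Treat each shell separately and count matching orbitals:
n=6 → 11; n=7 → 24; n=8 → 39.
Total orbitals: 11 + 24 + 39 = 74.

74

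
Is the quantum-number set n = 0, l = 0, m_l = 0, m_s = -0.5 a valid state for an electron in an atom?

Not allowed

The principal quantum number must be a positive integer (n ≥ 1), but here n = 0.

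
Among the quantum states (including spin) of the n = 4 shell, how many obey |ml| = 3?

The (l, ml) pairs meeting |ml| = 3 give: l=3 → 2.
Orbitals: 2. Each orbital carries two spin states, so 2 × 2 = 4 states.

4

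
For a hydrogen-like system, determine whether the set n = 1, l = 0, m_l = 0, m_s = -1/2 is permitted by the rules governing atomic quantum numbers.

n = 1 is a positive integer. l = 0 satisfies 0 ≤ l ≤ n−1 = 0. m_l = 0 lies in the range −l … +l (here 0). m_s = -1/2 is one of ±1/2.
All four constraints are satisfied.

Valid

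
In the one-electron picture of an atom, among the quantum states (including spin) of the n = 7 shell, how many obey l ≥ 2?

With n = 7 the allowed l are 0, 1, …, 6.
Per l-value: l=2 → 5; l=3 → 7; l=4 → 9; l=5 → 11; l=6 → 13.
Orbitals: 5 + 7 + 9 + 11 + 13 = 45. Each orbital carries two spin states, so 45 × 2 = 90 states.

90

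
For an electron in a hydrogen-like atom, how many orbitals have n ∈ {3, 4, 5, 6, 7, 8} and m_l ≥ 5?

Go shell by shell, enumerating (l, m_l) with m_l ≥ 5:
n=6 → 1; n=7 → 3; n=8 → 6.
Total orbitals: 1 + 3 + 6 = 10.

10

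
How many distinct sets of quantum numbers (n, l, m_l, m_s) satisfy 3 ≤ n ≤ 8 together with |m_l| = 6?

12

Work shell by shell — for each n, count the (l, m_l) pairs that satisfy |m_l| = 6:
n=7 → 2; n=8 → 4.
Orbitals: 2 + 4 = 6. Including both spin states (m_s = ±1/2) gives 2 × 6 = 12 states.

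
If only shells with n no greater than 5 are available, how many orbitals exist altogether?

Total orbitals = 1² + 2² + 3² + 4² + 5² = 55.

55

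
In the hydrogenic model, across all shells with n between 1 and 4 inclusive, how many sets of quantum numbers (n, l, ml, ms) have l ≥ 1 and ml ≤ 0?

Work shell by shell — for each n, count the (l, ml) pairs that satisfy l ≥ 1 and ml ≤ 0:
n=2 → 2; n=3 → 5; n=4 → 9.
Orbitals: 2 + 5 + 9 = 16. Including both spin states (ms = ±1/2) gives 2 × 16 = 32 states.

32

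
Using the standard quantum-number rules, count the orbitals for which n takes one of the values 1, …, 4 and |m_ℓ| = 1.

12

Work shell by shell — for each n, count the (ℓ, m_ℓ) pairs that satisfy |m_ℓ| = 1:
n=2 → 2; n=3 → 4; n=4 → 6.
Total orbitals: 2 + 4 + 6 = 12.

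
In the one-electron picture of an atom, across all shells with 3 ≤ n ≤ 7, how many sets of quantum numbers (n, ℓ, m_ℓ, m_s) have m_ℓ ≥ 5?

For each n in the range, tally the orbitals obeying m_ℓ ≥ 5:
n=6 → 1; n=7 → 3.
Orbitals: 1 + 3 = 4. Including both spin states (m_s = ±1/2) gives 2 × 4 = 8 states.

8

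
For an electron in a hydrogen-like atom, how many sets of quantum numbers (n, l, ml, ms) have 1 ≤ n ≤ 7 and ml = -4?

12

For each n in the range, tally the orbitals obeying ml = -4:
n=5 → 1; n=6 → 2; n=7 → 3.
Orbitals: 1 + 2 + 3 = 6. Including both spin states (ms = ±1/2) gives 2 × 6 = 12 states.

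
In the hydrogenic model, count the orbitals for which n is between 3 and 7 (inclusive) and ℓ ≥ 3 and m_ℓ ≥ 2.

Per-shell orbital counts meeting the constraint:
n=4 → 2; n=5 → 5; n=6 → 9; n=7 → 14.
Total orbitals: 2 + 5 + 9 + 14 = 30.

30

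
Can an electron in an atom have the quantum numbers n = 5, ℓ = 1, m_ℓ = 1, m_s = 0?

The spin quantum number for an electron can only be m_s = +1/2 or −1/2; m_s = 0 is not one of those.

Not allowed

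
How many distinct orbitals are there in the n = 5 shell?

The n = 5 shell contains n² = 5² = 25 orbitals.

25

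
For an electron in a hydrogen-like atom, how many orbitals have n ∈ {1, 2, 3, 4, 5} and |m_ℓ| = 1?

20

Per-shell orbital counts meeting the constraint:
n=2 → 2; n=3 → 4; n=4 → 6; n=5 → 8.
Total orbitals: 2 + 4 + 6 + 8 = 20.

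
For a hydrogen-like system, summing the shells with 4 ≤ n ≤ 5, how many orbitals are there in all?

Shell n has n² orbitals: 4²=16 + 5²=25 = 41 orbitals.

41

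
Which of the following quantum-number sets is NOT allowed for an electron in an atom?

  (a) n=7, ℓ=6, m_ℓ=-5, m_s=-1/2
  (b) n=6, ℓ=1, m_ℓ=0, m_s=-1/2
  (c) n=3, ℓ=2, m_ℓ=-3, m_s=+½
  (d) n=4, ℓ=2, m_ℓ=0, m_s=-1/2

(c) has |m_ℓ| = 3 > ℓ = 2, violating −ℓ ≤ m_ℓ ≤ ℓ.
The remaining sets (a), (b), (d) satisfy all four rules.

(c)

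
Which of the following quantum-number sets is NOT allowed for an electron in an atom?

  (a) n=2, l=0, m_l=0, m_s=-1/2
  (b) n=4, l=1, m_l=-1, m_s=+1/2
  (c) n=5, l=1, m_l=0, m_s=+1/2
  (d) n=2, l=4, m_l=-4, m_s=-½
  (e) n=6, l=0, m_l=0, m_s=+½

(d) has l = 4 ≥ n = 2, violating 0 ≤ l ≤ n−1.
The remaining sets (a), (b), (c), (e) satisfy all four rules.

(d)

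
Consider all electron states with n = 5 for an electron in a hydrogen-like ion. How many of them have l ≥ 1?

48

Contributions: l=1 → 3; l=2 → 5; l=3 → 7; l=4 → 9.
Orbitals: 3 + 5 + 7 + 9 = 24. Each orbital carries two spin states, so 24 × 2 = 48 states.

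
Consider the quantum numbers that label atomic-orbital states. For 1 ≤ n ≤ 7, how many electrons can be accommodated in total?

280

Total orbitals = 1² + 2² + 3² + 4² + 5² + 6² + 7² = 140. Doubling for spin gives 280 electrons.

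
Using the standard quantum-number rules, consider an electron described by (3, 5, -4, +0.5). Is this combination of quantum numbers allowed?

The orbital quantum number must satisfy 0 ≤ l ≤ n−1. With n = 3 the allowed l values are 0, 1, 2, so l = 5 is out of range.

Invalid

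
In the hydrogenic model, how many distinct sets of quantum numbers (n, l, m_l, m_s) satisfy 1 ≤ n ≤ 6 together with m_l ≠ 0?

140

Treat each shell separately and count matching orbitals:
n=2 → 2; n=3 → 6; n=4 → 12; n=5 → 20; n=6 → 30.
Orbitals: 2 + 6 + 12 + 20 + 30 = 70. Including both spin states (m_s = ±1/2) gives 2 × 70 = 140 states.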